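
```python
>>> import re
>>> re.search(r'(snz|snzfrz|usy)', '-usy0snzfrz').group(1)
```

`re.search` tries every starting position until one works.
The match spans [1:4] → 'usy'.
Captured: group 1 = 'usy'.

'usy'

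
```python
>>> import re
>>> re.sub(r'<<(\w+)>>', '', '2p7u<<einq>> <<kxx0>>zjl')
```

Matches: at [4:12] → '<<einq>>'; at [13:21] → '<<kxx0>>'.
Each match is replaced by ''.

'2p7u zjl'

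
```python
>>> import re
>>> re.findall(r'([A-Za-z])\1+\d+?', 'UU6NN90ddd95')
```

A backreference is literal: `\1` must see the identical characters the first group matched.
Matches: at [0:3] match 'UU6', group 1 = 'U'; at [3:6] match 'NN9', group 1 = 'N'; at [7:11] match 'ddd9', group 1 = 'd'.
With a single group, `findall` returns only what that group captured — 3 items.

['U', 'N', 'd']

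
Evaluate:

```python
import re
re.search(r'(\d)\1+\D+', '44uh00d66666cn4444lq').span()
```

(0, 4)

`\1` has to match the exact text group 1 already captured.
`re.search` scans for the first position where the pattern succeeds.
The match spans [0:4] → '44uh'.
Captured: group 1 = '4'.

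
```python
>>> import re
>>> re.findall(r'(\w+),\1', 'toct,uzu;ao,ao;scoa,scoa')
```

After group 1 captures some text, `\1` only succeeds where that same text appears again.
`findall` collects group 1 from each match (2 total).

['ao', 'scoa']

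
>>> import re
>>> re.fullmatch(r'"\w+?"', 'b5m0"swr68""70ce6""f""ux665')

`re.fullmatch` is like wrapping the pattern in `^…$` (in single-line mode).
Here the string isn't matched end-to-end, so the call returns None.

None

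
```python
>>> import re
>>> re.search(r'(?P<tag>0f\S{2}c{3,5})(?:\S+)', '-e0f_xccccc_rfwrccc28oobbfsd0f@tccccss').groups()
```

The match spans [2:38] → '0f_xccccc_rfwrccc28oobbfsd0f@tccccss'.
Captured: group 1 = '0f_xccccc'.

('0f_xccccc',)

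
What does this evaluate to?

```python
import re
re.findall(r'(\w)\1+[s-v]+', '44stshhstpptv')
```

['4', 'h', 'p']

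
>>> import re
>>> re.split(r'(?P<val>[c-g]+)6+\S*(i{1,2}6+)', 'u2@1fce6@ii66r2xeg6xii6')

['u2@1', 'fce', 'i6', '']

The group in the pattern means `split` returns the separators' captures alongside the pieces.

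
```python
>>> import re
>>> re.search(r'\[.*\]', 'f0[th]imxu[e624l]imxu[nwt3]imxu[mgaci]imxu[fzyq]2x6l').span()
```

The match spans [2:48] → '[th]imxu[e624l]imxu[nwt3]imxu[mgaci]imxu[fzyq]'.

(2, 48)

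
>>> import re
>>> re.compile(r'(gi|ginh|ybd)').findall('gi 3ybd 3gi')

Matches: at [0:2] match 'gi', group 1 = 'gi'; at [4:7] match 'ybd', group 1 = 'ybd'; at [9:11] match 'gi', group 1 = 'gi'.
One capturing group, so `findall` returns just the captured substring from each match — 3 in all.

['gi', 'ybd', 'gi']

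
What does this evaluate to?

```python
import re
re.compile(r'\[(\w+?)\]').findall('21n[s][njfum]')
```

`findall` collects group 1 from each match (2 total).

['s', 'njfum']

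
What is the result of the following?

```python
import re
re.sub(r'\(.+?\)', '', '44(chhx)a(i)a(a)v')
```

A non-greedy quantifier consumes as few characters as it can — just enough that the remainder of the pattern still matches from where it stops; whatever follows it matches normally.
`sub` substitutes '' at each match site.

'44aav'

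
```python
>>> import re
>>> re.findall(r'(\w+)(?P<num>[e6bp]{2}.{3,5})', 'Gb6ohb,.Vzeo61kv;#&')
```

[('G', 'b6ohb,.')]

This matches one or more of a word character (captured); then exactly 2 of one of [e6bp], then 3 to 5 of any character (captured as 'num').
Multiple groups make `findall` return tuples — one 2-tuple for the one match.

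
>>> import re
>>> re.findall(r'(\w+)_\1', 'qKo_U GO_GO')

['GO']

After group 1 captures some text, `\1` only succeeds where that same text appears again.
One capturing group, so `findall` returns just the captured substring from the one match — 1 in all.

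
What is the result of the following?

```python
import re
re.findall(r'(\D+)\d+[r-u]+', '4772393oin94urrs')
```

['oin']

Pattern: one or more of a non-digit (captured); then one or more of a digit, then one or more of a character in [r-u].
Matches: at [7:16] match 'oin94urrs', group 1 = 'oin'.
`findall` collects group 1 from the one match (1 total).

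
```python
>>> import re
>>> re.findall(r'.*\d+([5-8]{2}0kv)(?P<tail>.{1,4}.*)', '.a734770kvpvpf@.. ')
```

Pattern: zero or more of any character, then one or more of a digit; then exactly 2 of a character in [5-8], then the literal '0kv' (captured); then 1 to 4 of any character, then zero or more of any character (captured as 'tail').
Matches: at [0:18] match '.a734770kvpvpf@.. ', groups = ('770kv', 'pvpf@.. ').
`findall` packs the 2 group values into a tuple for every match.

[('770kv', 'pvpf@.. ')]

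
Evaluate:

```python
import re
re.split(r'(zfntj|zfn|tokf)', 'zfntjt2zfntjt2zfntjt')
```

['', 'zfntj', 't2', 'zfntj', 't2', 'zfntj', 't']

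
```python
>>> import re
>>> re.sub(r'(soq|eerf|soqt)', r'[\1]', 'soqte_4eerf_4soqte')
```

'[soq]te_4[eerf]_4[soq]te'

The regex engine tests alternatives in the order written; an earlier branch that matches wins even if a later one would match more.
Matches: at [0:3] → 'soq'; at [7:11] → 'eerf'; at [13:16] → 'soq'.
The replacement refers to a captured group, so each match is rewritten using its own captured text.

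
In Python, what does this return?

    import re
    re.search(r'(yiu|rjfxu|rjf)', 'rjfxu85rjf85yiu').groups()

The match spans [0:5] → 'rjfxu'.
Captured: group 1 = 'rjfxu'.

('rjfxu',)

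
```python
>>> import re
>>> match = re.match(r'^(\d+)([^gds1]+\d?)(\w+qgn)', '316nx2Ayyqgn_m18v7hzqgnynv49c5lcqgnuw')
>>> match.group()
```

Pattern: anchored at the start of the string; then one or more of a digit (captured); then one or more of any character except [gds1], then optionally a digit (captured); then one or more of a word character, then the literal 'qgn' (captured).
`re.match` won't scan ahead — the pattern has to work from the very first character.
The match spans [0:35] → '316nx2Ayyqgn_m18v7hzqgnynv49c5lcqgn'.
Captured: group 1 = '316', group 2 = 'nx2Ayyq', group 3 = 'gn_m18v7hzqgnynv49c5lcqgn'.

'316nx2Ayyqgn_m18v7hzqgnynv49c5lcqgn'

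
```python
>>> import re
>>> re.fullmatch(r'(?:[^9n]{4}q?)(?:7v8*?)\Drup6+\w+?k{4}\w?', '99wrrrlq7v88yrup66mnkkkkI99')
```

The pattern matches exactly 4 of any character except [9n], then optionally the literal 'q' (non-capturing group); then the literal '7v', then zero or more of a literal '8' (lazy) (non-capturing group); then a non-digit; then the literal 'rup', then one or more of a literal '6', then one or more of a word character (lazy); then exactly 4 of the literal 'k', then optionally a word character.
`re.fullmatch` requires the pattern to consume the entire string.
Here the string isn't matched end-to-end, so the call returns None.

None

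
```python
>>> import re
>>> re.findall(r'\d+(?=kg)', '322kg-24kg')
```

The lookaround is zero-width — it requires the adjacent text to match without consuming it, so the asserted text isn't part of the match.
Matches: at [0:3] → '322'; at [6:8] → '24'.
`findall` yields the raw match text (2 of them) because the pattern has no groups.

['322', '24']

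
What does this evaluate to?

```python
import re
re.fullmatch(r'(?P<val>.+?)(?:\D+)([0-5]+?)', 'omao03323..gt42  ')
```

None

This matches one or more of any character (lazy) (captured as 'val'); then one or more of a non-digit (non-capturing group); then one or more of a character in [0-5] (lazy) (captured).
`re.fullmatch` is like wrapping the pattern in `^…$` (in single-line mode).
Here there's no way to consume every character, so the call returns None.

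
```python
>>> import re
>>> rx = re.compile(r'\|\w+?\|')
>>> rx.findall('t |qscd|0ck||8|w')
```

With no groups in the pattern, `findall` gives back each whole match — 2 here.

['|qscd|', '|8|']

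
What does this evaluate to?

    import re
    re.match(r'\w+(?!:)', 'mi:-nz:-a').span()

`(?!…)`/`(?<!…)` only lets a position through if the neighbouring text does NOT match; no characters are consumed.
`re.match` won't scan ahead — the pattern has to work from the very first character.
The match spans [0:1] → 'm'.

(0, 1)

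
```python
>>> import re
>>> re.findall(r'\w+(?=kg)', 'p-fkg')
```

Because the assertion is zero-width, the text it checks is not consumed and won't appear in the result.
Matches: at [2:3] → 'f'.
`findall` yields the raw match text (1 of them) because the pattern has no groups.

['f']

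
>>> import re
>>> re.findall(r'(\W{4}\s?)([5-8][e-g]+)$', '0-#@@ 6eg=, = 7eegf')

[('=, = ', '7eegf')]

2 groups means the one result is a tuple of 2 captured strings — 1 here.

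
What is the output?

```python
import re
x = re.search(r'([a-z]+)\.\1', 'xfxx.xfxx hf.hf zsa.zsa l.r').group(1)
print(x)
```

After group 1 captures some text, `\1` only succeeds where that same text appears again.
`re.search` tries every starting position until one works.
The match spans [0:9] → 'xfxx.xfxx'.
Captured: group 1 = 'xfxx'.

xfxx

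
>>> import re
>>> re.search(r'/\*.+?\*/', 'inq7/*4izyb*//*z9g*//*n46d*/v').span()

(4, 13)

With the lazy modifier that quantifier settles for the fewest repetitions that let the rest of the pattern succeed (the atoms after it are unaffected and can still be greedy).
Unlike `match`, `search` isn't anchored — it looks for the pattern anywhere in the string.
The match spans [4:13] → '/*4izyb*/'.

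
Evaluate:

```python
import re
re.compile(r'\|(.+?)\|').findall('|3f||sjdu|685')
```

Because the quantifier is non-greedy, it stops expanding at the earliest point where the rest of the pattern can succeed.
Matches: at [0:4] match '|3f|', group 1 = '3f'; at [4:10] match '|sjdu|', group 1 = 'sjdu'.
`findall` collects group 1 from each match (2 total).

['3f', 'sjdu']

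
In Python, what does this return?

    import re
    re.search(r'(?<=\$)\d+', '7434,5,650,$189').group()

The `(?=…)`/`(?<=…)` assertion just peeks at neighbouring text; it doesn't advance the match position.
The match spans [12:15] → '189'.

'189'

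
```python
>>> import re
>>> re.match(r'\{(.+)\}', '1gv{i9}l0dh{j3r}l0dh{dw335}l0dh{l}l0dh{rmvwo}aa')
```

`re.match` won't scan ahead — the pattern has to work from the very first character.
Here position 0 doesn't satisfy it, so the call returns None.

None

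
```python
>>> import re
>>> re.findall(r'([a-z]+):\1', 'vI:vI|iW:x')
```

[]

`\1` is not a pattern — it's the concrete string captured by group 1, re-applied verbatim.
`findall` collects group 1 from each match (0 total).
Nothing in the string satisfies the pattern, so the list is empty.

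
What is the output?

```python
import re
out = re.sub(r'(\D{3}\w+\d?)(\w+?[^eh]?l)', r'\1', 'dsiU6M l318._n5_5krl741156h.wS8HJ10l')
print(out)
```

Pattern: exactly 3 of a non-digit, then one or more of a word character, then optionally a digit (captured); then one or more of a word character (lazy), then optionally any character except [eh], then the literal 'l' (captured).
Matches: at [0:8] → 'dsiU6M l'; at [11:20] → '._n5_5krl'; at [26:36] → 'h.wS8HJ10l'.
Each match is replaced using the text its own group 1 captured.

dsiU6318._n5_5k741156h.wS8HJ1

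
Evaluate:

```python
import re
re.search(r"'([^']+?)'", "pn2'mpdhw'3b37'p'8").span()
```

The match spans [3:10] → "'mpdhw'".

(3, 10)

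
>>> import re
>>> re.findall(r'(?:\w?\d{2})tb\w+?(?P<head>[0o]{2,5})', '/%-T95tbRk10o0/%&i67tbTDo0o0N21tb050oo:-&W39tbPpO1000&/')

['0o0', 'o0o0', '0oo', '000']

The pattern matches optionally a word character, then exactly 2 of a digit (non-capturing group); then the literal 'tb', then one or more of a word character (lazy); then 2 to 5 of one of [0o] (captured as 'head').
Matches: at [3:14] match 'T95tbRk10o0', group 1 = '0o0'; at [17:28] match 'i67tbTDo0o0', group 1 = 'o0o0'; at [28:38] match 'N21tb050oo', group 1 = '0oo'; at [41:53] match 'W39tbPpO1000', group 1 = '000'.
`findall` collects group 1 from each match (4 total).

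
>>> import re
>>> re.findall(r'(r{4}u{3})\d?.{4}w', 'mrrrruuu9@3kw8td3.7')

['rrrruuu']

The pattern matches exactly 4 of the literal 'r', then exactly 3 of the literal 'u' (captured); then optionally a digit, then exactly 4 of any character, then the literal 'w'.
Walking the string: at [1:13] match 'rrrruuu9@3kw', group 1 = 'rrrruuu'.
`findall` collects group 1 from the one match (1 total).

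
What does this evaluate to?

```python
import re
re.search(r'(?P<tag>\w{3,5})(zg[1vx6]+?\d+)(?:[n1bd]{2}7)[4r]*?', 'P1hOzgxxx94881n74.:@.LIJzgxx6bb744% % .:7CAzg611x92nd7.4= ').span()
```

(0, 16)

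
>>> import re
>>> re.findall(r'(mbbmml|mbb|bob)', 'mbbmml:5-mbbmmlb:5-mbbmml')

['mbbmml', 'mbbmml', 'mbbmml']

`|` is ordered: at each position the engine commits to the first alternative that works.
One capturing group, so `findall` returns just the captured substring from each match — 3 in all.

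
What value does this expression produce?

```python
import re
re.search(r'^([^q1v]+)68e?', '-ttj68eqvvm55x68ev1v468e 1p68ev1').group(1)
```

The pattern matches anchored at the start of the string; then one or more of any character except [q1v] (captured); then the literal '68', then optionally a literal 'e'.
`re.search` tries every starting position until one works.
The match spans [0:7] → '-ttj68e'.
Captured: group 1 = '-ttj'.

'-ttj'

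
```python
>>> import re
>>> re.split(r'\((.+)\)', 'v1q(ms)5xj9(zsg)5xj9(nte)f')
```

['v1q', 'ms)5xj9(zsg)5xj9(nte', 'f']

Matches to split on: at [3:25] → '(ms)5xj9(zsg)5xj9(nte)'.
With a capturing group present, the delimiter's captured portion is kept in the result list.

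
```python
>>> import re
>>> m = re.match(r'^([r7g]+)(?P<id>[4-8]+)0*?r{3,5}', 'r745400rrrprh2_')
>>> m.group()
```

'r745400rrr'

`re.match` only tries the pattern at the start of the string.
The match spans [0:10] → 'r745400rrr'.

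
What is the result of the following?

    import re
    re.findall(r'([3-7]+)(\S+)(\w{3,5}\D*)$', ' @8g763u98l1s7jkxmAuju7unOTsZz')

[('763', 'u98l1s7jkxmAuju7unOT', 'sZz')]

The pattern matches one or more of a character in [3-7] (captured); then one or more of a non-whitespace character (captured); then 3 to 5 of a word character, then zero or more of a non-digit (captured); then anchored at the end.
Walking the string: at [4:30] match '763u98l1s7jkxmAuju7unOTsZz', groups = ('763', 'u98l1s7jkxmAuju7unOT', 'sZz').
With 3 capturing groups, `findall` returns a 3-tuple per match.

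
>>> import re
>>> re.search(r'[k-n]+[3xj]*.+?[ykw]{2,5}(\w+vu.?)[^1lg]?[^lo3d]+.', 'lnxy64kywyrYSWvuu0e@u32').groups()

Pattern: one or more of a character in [k-n]; then zero or more of one of [3xj]; then one or more of any character (lazy), then 2 to 5 of one of [ykw]; then one or more of a word character, then the literal 'vu', then optionally any character (captured); then optionally any character except [1lg], then one or more of any character except [lo3d], then any character.
`search` walks the string left to right and returns the first match it finds.
The match spans [0:22] → 'lnxy64kywyrYSWvuu0e@u3'.
Captured: group 1 = 'rYSWvuu'.

('rYSWvuu',)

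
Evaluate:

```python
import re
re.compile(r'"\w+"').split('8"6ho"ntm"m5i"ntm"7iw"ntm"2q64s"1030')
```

`split` removes every match and returns the 5 fragments in between.

['8', 'ntm', 'ntm', 'ntm', '1030']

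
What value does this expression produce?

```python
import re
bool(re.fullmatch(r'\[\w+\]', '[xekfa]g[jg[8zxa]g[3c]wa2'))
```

False

`re.fullmatch` is like wrapping the pattern in `^…$` (in single-line mode).
Here the string isn't matched end-to-end, so the call returns None, and `bool(None)` is False.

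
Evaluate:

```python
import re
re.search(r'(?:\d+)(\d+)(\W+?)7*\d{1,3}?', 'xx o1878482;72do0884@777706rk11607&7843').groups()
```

('2', ';')

This matches one or more of a digit (non-capturing group); then one or more of a digit (captured); then one or more of a non-word character (lazy) (captured); then zero or more of a literal '7', then 1 to 3 of a digit (lazy).
`re.search` tries every starting position until one works.
The match spans [4:14] → '1878482;72'.
Captured: group 1 = '2', group 2 = ';'.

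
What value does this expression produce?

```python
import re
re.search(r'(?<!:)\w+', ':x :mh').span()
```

The negative lookahead/lookbehind blocks any match where the forbidden context is present.
`search` walks the string left to right and returns the first match it finds.
The match spans [5:6] → 'h'.

(5, 6)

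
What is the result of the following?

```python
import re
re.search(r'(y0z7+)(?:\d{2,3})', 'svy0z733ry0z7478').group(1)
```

The pattern matches the literal 'y0z', then one or more of the literal '7' (captured); then 2 to 3 of a digit (non-capturing group).
Unlike `match`, `search` isn't anchored — it looks for the pattern anywhere in the string.
The match spans [2:8] → 'y0z733'.
Captured: group 1 = 'y0z7'.

'y0z7'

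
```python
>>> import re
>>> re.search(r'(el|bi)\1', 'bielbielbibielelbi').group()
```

'bibi'

A backreference is literal: `\1` must see the identical characters the first group matched.
`re.search` tries every starting position until one works.
The match spans [8:12] → 'bibi'.
Captured: group 1 = 'bi'.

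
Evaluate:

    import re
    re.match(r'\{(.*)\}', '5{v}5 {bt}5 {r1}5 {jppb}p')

None

With `match`, the pattern is implicitly anchored at the beginning.
Here the pattern fails at index 0, so the call returns None.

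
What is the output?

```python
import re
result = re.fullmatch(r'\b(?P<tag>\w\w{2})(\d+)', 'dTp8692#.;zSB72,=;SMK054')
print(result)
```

None

Pattern: a word boundary (`\b`, zero-width); then a word character, then exactly 2 of a word character (captured as 'tag'); then one or more of a digit (captured).
`re.fullmatch` is like wrapping the pattern in `^…$` (in single-line mode).
Here the string isn't matched end-to-end, so the call returns None.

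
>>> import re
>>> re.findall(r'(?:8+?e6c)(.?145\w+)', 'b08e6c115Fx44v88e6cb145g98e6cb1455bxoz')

['b145g98e6cb1455bxoz']

With a single group, `findall` returns only what that group captured — 1 item.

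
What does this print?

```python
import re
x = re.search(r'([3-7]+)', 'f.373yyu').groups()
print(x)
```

('373',)

The match spans [2:5] → '373'.
Captured: group 1 = '373'.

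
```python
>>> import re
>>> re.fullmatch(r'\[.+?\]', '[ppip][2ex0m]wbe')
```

None

`re.fullmatch` requires the pattern to consume the entire string.
Here the pattern can't cover the whole string, so the call returns None.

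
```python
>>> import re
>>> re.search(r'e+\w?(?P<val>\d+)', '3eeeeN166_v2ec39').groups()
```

The match spans [1:9] → 'eeeeN166'.
Captured: group 1 = '166'.

('166',)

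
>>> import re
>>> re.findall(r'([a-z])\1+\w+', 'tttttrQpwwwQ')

['t']

`\1` is not a pattern — it's the concrete string captured by group 1, re-applied verbatim.
With a single group, `findall` returns only what that group captured — 1 item.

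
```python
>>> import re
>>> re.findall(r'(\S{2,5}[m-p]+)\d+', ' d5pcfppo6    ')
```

One capturing group, so `findall` returns just the captured substring from the one match — 1 in all.

['d5pcfppo']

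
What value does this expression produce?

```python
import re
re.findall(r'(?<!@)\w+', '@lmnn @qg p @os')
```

['mnn', 'g', 'p', 's']

The negative lookaround is zero-width — it rules out positions where the adjacent text would match, without consuming anything.
Scanning left to right: at [2:5] → 'mnn'; at [8:9] → 'g'; at [10:11] → 'p'; at [14:15] → 's'.
No capturing groups, so `findall` returns the 4 full match strings.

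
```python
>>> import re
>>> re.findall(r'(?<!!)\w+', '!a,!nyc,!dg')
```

`(?!…)`/`(?<!…)` only lets a position through if the neighbouring text does NOT match; no characters are consumed.
`findall` yields the raw match text (2 of them) because the pattern has no groups.

['yc', 'g']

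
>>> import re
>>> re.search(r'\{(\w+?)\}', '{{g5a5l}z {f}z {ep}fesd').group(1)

'g5a5l'

`re.search` tries every starting position until one works.
The match spans [1:8] → '{g5a5l}'.
Captured: group 1 = 'g5a5l'.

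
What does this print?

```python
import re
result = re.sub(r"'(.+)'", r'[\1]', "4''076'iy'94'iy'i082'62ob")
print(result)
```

Matches: at [1:21] → "''076'iy'94'iy'i082'".
`\1` in the replacement pulls in group 1's text for each match.

4['076'iy'94'iy'i082]62ob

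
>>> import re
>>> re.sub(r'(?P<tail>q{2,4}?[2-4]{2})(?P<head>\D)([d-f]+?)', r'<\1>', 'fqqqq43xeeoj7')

'f<qqqq43>eoj7'

The pattern matches 2 to 4 of the literal 'q' (lazy), then exactly 2 of a character in [2-4] (captured as 'tail'); then a non-digit (captured as 'head'); then one or more of a character in [d-f] (lazy) (captured).
Matches: at [1:9] → 'qqqq43xe'.
`\1` in the replacement pulls in group 1's text for each match.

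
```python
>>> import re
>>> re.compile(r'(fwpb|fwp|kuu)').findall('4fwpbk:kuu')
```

`|` is ordered: at each position the engine commits to the first alternative that works.
`findall` collects group 1 from each match (2 total).

['fwpb', 'kuu']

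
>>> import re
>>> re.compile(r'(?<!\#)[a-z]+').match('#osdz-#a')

`re.match` only tries the pattern at the start of the string.
Here the string doesn't start with a match, so the call returns None.

None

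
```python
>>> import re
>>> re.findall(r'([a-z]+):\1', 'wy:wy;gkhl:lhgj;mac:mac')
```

A backreference is literal: `\1` must see the identical characters the first group matched.
`findall` collects group 1 from each match (3 total).

['wy', 'l', 'mac']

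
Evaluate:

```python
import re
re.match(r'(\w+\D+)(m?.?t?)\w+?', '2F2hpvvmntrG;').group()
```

`re.match` only tries the pattern at the start of the string.
The match spans [0:12] → '2F2hpvvmntrG'.

'2F2hpvvmntrG'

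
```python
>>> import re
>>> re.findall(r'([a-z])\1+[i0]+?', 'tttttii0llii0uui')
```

`\1` has to match the exact text group 1 already captured.
Walking the string: at [0:6] match 'ttttti', group 1 = 't'; at [8:11] match 'lli', group 1 = 'l'; at [13:16] match 'uui', group 1 = 'u'.
With a single group, `findall` returns only what that group captured — 3 items.

['t', 'l', 'u']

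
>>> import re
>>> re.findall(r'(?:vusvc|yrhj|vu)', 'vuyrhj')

['vu', 'yrhj']

Matches: at [0:2] → 'vu'; at [2:6] → 'yrhj'.
Since nothing is captured, `findall` lists the 2 matched substrings directly.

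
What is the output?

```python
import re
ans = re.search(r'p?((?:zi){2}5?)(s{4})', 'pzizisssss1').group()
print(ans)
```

pzizissss

This matches optionally a literal 'p'; then the literal 'zi' repeated 2 times, then optionally a literal '5' (captured); then exactly 4 of a literal 's' (captured).
Unlike `match`, `search` isn't anchored — it looks for the pattern anywhere in the string.
The match spans [0:9] → 'pzizissss'.
Captured: group 1 = 'zizi', group 2 = 'ssss'.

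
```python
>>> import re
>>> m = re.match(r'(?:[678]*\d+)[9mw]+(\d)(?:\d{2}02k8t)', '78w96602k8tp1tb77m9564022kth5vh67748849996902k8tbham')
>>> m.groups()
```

This matches zero or more of one of [678], then one or more of a digit (non-capturing group); then one or more of one of [9mw]; then a digit (captured); then exactly 2 of a digit, then the literal '02k', then the literal '8t' (non-capturing group).
`re.match` only tries the pattern at the start of the string.
The match spans [0:11] → '78w96602k8t'.
Captured: group 1 = '9'.

('9',)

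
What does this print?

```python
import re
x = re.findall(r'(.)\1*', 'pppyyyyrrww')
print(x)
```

['p', 'y', 'r', 'w']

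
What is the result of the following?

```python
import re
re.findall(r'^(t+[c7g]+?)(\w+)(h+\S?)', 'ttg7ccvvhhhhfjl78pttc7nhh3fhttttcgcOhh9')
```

This matches anchored at the start of the string; then one or more of a literal 't', then one or more of one of [c7g] (lazy) (captured); then one or more of a word character (captured); then one or more of a literal 'h', then optionally a non-whitespace character (captured).
A non-greedy quantifier consumes as few characters as it can — just enough that the remainder of the pattern still matches from where it stops; whatever follows it matches normally.
Scanning left to right: at [0:39] match 'ttg7ccvvhhhhfjl78pttc7nhh3fhttttcgcOhh9', groups = ('ttg', '7ccvvhhhhfjl78pttc7nhh3fhttttcgcOh', 'h9').
`findall` packs the 3 group values into a tuple for every match.

[('ttg', '7ccvvhhhhfjl78pttc7nhh3fhttttcgcOh', 'h9')]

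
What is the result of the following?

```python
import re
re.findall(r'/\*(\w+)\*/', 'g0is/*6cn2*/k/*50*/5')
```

['6cn2', '50']

Because there's exactly one group, `findall` drops the full match and keeps group 1 from each hit.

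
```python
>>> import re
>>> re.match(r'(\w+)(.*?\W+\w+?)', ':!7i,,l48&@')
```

`re.match` only tries the pattern at the start of the string.
Here position 0 doesn't satisfy it, so the call returns None.

None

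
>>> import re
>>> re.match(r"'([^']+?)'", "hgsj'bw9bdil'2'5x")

None

`match` is anchored at position 0; if the pattern doesn't fit there, it returns None.
Here the pattern fails at index 0, so the call returns None.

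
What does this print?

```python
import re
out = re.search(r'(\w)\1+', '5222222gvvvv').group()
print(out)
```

After group 1 captures some text, `\1` only succeeds where that same text appears again.
`search` walks the string left to right and returns the first match it finds.
The match spans [1:7] → '222222'.
Captured: group 1 = '2'.

222222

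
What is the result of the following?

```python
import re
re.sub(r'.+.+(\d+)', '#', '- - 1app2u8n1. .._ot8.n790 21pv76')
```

'#'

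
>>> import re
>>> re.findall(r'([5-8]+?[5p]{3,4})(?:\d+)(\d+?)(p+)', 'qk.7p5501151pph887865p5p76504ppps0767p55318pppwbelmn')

[('7p55', '1', 'pp'), ('887865p5p', '4', 'ppp'), ('767p55', '8', 'ppp')]

The pattern matches one or more of a character in [5-8] (lazy), then 3 to 4 of one of [5p] (captured); then one or more of a digit (non-capturing group); then one or more of a digit (lazy) (captured); then one or more of a literal 'p' (captured).
Walking the string: at [3:14] match '7p5501151pp', groups = ('7p55', '1', 'pp'); at [15:32] match '887865p5p76504ppp', groups = ('887865p5p', '4', 'ppp'); at [34:46] match '767p55318ppp', groups = ('767p55', '8', 'ppp').
Multiple groups make `findall` return tuples — one 3-tuple for each match.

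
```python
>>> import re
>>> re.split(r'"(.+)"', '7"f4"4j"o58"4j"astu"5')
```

['7', 'f4"4j"o58"4j"astu', '5']

Matches to split on: at [1:20] → '"f4"4j"o58"4j"astu"'.
The group in the pattern means `split` returns the separators' captures alongside the pieces.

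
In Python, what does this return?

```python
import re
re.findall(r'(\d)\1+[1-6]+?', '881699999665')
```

['8', '9']

The backreference `\1` re-matches whatever the first group consumed, character for character.
Matches: at [0:3] match '881', group 1 = '8'; at [4:10] match '999996', group 1 = '9'.
`findall` collects group 1 from each match (2 total).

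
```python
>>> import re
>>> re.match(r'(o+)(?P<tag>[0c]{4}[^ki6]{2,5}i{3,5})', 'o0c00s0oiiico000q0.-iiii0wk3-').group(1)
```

'o'

This matches one or more of a literal 'o' (captured); then exactly 4 of one of [0c], then 2 to 5 of any character except [ki6], then 3 to 5 of a literal 'i' (captured as 'tag').
`re.match` only tries the pattern at the start of the string.
The match spans [0:11] → 'o0c00s0oiii'.
Captured: group 1 = 'o', group 2 = '0c00s0oiii'.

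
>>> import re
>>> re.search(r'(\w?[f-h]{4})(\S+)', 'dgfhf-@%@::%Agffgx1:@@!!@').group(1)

Pattern: optionally a word character, then exactly 4 of a character in [f-h] (captured); then one or more of a non-whitespace character (captured).
Unlike `match`, `search` isn't anchored — it looks for the pattern anywhere in the string.
The match spans [0:25] → 'dgfhf-@%@::%Agffgx1:@@!!@'.
Captured: group 1 = 'dgfhf', group 2 = '-@%@::%Agffgx1:@@!!@'.

'dgfhf'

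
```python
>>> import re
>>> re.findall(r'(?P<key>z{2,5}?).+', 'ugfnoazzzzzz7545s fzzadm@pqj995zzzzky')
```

The pattern matches 2 to 5 of a literal 'z' (lazy) (captured as 'key'); then one or more of any character.
With the lazy modifier that quantifier settles for the fewest repetitions that let the rest of the pattern succeed (the atoms after it are unaffected and can still be greedy).
Matches: at [6:37] match 'zzzzzz7545s fzzadm@pqj995zzzzky', group 1 = 'zz'.
With a single group, `findall` returns only what that group captured — 1 item.

['zz']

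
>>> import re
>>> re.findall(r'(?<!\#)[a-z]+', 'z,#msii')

['z', 'sii']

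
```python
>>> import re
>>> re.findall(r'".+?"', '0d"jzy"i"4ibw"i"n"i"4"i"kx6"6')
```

Lazy quantifiers expand one character at a time until the remainder of the pattern can match.
Since nothing is captured, `findall` lists the 5 matched substrings directly.

['"jzy"', '"4ibw"', '"n"', '"4"', '"kx6"']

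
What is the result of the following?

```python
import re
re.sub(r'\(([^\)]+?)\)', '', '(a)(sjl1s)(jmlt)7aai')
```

'7aai'

Matches: at [0:3] → '(a)'; at [3:10] → '(sjl1s)'; at [10:16] → '(jmlt)'.
`sub` substitutes '' at each match site.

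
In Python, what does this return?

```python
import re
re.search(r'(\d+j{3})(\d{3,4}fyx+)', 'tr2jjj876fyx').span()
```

(2, 12)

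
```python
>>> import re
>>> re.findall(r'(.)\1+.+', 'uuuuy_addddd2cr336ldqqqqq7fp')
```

['u']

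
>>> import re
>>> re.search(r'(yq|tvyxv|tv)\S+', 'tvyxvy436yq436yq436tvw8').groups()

('tvyxv',)

The match spans [0:23] → 'tvyxvy436yq436yq436tvw8'.
Captured: group 1 = 'tvyxv'.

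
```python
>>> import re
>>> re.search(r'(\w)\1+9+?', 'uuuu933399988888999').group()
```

'uuuu9'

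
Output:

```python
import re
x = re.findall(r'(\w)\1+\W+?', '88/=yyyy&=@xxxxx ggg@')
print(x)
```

A backreference is literal: `\1` must see the identical characters the first group matched.
`findall` collects group 1 from each match (4 total).

['8', 'y', 'x', 'g']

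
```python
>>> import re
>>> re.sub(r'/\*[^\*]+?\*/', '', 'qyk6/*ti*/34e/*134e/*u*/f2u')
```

'qyk634e/*134ef2u'

Matches: at [4:10] → '/*ti*/'; at [19:24] → '/*u*/'.
Every occurrence is swapped for ''.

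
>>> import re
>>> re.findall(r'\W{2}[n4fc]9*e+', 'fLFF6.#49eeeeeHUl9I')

This matches exactly 2 of a non-word character, then one of [n4fc]; then zero or more of a literal '9', then one or more of a literal 'e'.
Matches: at [5:14] → '.#49eeeee'.
No capturing groups, so `findall` returns the 1 full match string.

['.#49eeeee']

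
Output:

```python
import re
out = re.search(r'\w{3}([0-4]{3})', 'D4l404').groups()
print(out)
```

('404',)

The pattern matches exactly 3 of a word character; then exactly 3 of a character in [0-4] (captured).
`re.search` scans for the first position where the pattern succeeds.
The match spans [0:6] → 'D4l404'.
Captured: group 1 = '404'.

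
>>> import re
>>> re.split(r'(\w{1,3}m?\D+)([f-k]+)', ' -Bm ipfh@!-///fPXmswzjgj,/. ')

[' -', 'Bm ipfh@!-///fPXmswzjg', 'j', ',/. ']

The pattern matches 1 to 3 of a word character, then optionally a literal 'm', then one or more of a non-digit (captured); then one or more of a character in [f-k] (captured).
Matches to split on: at [2:25] → 'Bm ipfh@!-///fPXmswzjgj'.
`re.split` interleaves the captured-group text with the surrounding fragments.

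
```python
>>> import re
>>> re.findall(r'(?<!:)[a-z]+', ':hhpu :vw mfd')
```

A negative assertion filters positions out without eating any characters.
`findall` yields the raw match text (3 of them) because the pattern has no groups.

['hpu', 'w', 'mfd']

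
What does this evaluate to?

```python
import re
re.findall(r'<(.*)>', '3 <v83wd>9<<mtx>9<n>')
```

['v83wd>9<<mtx>9<n']

One capturing group, so `findall` returns just the captured substring from the one match — 1 in all.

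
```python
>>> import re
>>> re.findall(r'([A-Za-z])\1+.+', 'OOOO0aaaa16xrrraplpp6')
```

['O']

A backreference is literal: `\1` must see the identical characters the first group matched.
`findall` collects group 1 from the one match (1 total).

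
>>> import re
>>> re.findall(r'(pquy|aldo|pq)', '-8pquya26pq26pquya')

Branches in `(...|...)` are attempted left-to-right; the first branch that allows the whole pattern to succeed is taken.
With a single group, `findall` returns only what that group captured — 3 items.

['pquy', 'pq', 'pquy']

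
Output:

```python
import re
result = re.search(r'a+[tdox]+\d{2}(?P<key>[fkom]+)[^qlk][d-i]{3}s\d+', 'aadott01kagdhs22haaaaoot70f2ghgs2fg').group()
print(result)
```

aadott01kagdhs22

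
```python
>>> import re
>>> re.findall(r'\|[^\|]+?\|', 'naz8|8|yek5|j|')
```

With no groups in the pattern, `findall` gives back each whole match — 2 here.

['|8|', '|j|']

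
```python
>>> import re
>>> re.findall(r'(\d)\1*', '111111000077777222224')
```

A backreference is literal: `\1` must see the identical characters the first group matched.
With a single group, `findall` returns only what that group captured — 5 items.

['1', '0', '7', '2', '4']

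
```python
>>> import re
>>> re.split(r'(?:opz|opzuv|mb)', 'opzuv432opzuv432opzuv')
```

['', 'uv432', 'uv432', 'uv']

`|` is ordered: at each position the engine commits to the first alternative that works.
`split` removes every match and returns the 4 fragments in between.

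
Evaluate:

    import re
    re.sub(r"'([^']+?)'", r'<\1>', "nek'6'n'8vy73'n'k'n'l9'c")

'nek<6>n<8vy73>n<k>n<l9>c'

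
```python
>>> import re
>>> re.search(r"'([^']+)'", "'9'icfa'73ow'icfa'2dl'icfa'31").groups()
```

('9',)

`re.search` scans for the first position where the pattern succeeds.
The match spans [0:3] → "'9'".
Captured: group 1 = '9'.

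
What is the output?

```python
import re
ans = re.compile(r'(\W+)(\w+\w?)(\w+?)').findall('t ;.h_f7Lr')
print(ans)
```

[(' ;.', 'h_f7L', 'r')]

The pattern matches one or more of a non-word character (captured); then one or more of a word character, then optionally a word character (captured); then one or more of a word character (lazy) (captured).
Multiple groups make `findall` return tuples — one 3-tuple for the one match.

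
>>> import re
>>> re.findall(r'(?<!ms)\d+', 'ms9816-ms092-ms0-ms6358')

Because the assertion is negative and zero-width, positions next to the forbidden text are skipped.
Walking the string: at [3:6] → '816'; at [10:12] → '92'; at [20:23] → '358'.
No capturing groups, so `findall` returns the 3 full match strings.

['816', '92', '358']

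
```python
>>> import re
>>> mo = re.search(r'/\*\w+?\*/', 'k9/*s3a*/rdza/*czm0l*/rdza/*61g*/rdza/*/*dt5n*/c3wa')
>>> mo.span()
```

(2, 9)

`re.search` scans for the first position where the pattern succeeds.
The match spans [2:9] → '/*s3a*/'.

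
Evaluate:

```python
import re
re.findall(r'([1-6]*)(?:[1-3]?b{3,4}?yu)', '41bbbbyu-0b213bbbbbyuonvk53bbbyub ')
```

['41', '', '53']

This matches zero or more of a character in [1-6] (captured); then optionally a character in [1-3], then 3 to 4 of a literal 'b' (lazy), then the literal 'yu' (non-capturing group).
Scanning left to right: at [0:8] match '41bbbbyu', group 1 = '41'; at [15:21] match 'bbbbyu', group 1 = ''; at [25:32] match '53bbbyu', group 1 = '53'.
`findall` collects group 1 from each match (3 total).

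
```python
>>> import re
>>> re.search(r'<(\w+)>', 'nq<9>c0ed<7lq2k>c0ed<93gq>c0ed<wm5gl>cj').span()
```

(2, 5)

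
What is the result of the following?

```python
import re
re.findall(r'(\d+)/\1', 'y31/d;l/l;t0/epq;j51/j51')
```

A backreference is literal: `\1` must see the identical characters the first group matched.
With a single group, `findall` returns only what that group captured — 0 items.
Nothing in the string satisfies the pattern, so the list is empty.

[]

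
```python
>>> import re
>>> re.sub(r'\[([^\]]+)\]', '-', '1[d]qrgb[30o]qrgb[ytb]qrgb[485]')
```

`sub` substitutes '-' at each match site.

'1-qrgb-qrgb-qrgb-'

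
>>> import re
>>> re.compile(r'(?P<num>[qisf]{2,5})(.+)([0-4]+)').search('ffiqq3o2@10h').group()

'ffiqq3o2@10'

Pattern: 2 to 5 of one of [qisf] (captured as 'num'); then one or more of any character (captured); then one or more of a character in [0-4] (captured).
Unlike `match`, `search` isn't anchored — it looks for the pattern anywhere in the string.
The match spans [0:11] → 'ffiqq3o2@10'.
Captured: group 1 = 'ffiqq', group 2 = '3o2@1', group 3 = '0'.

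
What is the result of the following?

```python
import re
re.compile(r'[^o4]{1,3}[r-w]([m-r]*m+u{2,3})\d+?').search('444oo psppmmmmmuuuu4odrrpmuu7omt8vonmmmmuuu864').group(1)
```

'pmuu'

This matches 1 to 3 of any character except [o4], then a character in [r-w]; then zero or more of a character in [m-r], then one or more of a literal 'm', then 2 to 3 of the literal 'u' (captured); then one or more of a digit (lazy).
`search` walks the string left to right and returns the first match it finds.
The match spans [21:29] → 'drrpmuu7'.
Captured: group 1 = 'pmuu'.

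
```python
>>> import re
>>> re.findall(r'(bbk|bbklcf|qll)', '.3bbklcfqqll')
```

['bbk', 'qll']

Branches in `(...|...)` are attempted left-to-right; the first branch that allows the whole pattern to succeed is taken.
Walking the string: at [2:5] match 'bbk', group 1 = 'bbk'; at [9:12] match 'qll', group 1 = 'qll'.
Because there's exactly one group, `findall` drops the full match and keeps group 1 from each hit.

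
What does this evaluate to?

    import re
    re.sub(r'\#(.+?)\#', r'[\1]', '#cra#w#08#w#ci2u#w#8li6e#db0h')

'[cra]w[08]w[ci2u]w[8li6e]db0h'

With the lazy modifier that quantifier settles for the fewest repetitions that let the rest of the pattern succeed (the atoms after it are unaffected and can still be greedy).
The replacement refers to a captured group, so each match is rewritten using its own captured text.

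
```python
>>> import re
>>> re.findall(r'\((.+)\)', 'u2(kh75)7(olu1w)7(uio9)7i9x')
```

['kh75)7(olu1w)7(uio9']

Walking the string: at [2:23] match '(kh75)7(olu1w)7(uio9)', group 1 = 'kh75)7(olu1w)7(uio9'.
Because there's exactly one group, `findall` drops the full match and keeps group 1 from the one hit.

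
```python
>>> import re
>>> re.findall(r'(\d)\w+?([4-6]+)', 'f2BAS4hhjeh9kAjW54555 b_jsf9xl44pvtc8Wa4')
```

Pattern: a digit (captured); then one or more of a word character (lazy); then one or more of a character in [4-6] (captured).
Scanning left to right: at [1:6] match '2BAS4', groups = ('2', '4'); at [11:21] match '9kAjW54555', groups = ('9', '54555'); at [27:32] match '9xl44', groups = ('9', '44'); at [36:40] match '8Wa4', groups = ('8', '4').
`findall` packs the 2 group values into a tuple for every match.

[('2', '4'), ('9', '54555'), ('9', '44'), ('8', '4')]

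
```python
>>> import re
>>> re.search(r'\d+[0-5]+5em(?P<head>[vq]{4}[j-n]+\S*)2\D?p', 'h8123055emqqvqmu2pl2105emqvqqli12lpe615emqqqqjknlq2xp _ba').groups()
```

Pattern: one or more of a digit, then one or more of a character in [0-5], then the literal '5em'; then exactly 4 of one of [vq], then one or more of a character in [j-n], then zero or more of a non-whitespace character (captured as 'head'); then the literal '2', then optionally a non-digit, then the literal 'p'.
`re.search` scans for the first position where the pattern succeeds.
The match spans [1:53] → '8123055emqqvqmu2pl2105emqvqqli12lpe615emqqqqjknlq2xp'.
Captured: group 1 = 'qqvqmu2pl2105emqvqqli12lpe615emqqqqjknlq'.

('qqvqmu2pl2105emqvqqli12lpe615emqqqqjknlq',)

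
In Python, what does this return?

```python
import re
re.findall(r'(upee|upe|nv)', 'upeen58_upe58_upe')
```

The regex engine tests alternatives in the order written; an earlier branch that matches wins even if a later one would match more.
Scanning left to right: at [0:4] match 'upee', group 1 = 'upee'; at [8:11] match 'upe', group 1 = 'upe'; at [14:17] match 'upe', group 1 = 'upe'.
With a single group, `findall` returns only what that group captured — 3 items.

['upee', 'upe', 'upe']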